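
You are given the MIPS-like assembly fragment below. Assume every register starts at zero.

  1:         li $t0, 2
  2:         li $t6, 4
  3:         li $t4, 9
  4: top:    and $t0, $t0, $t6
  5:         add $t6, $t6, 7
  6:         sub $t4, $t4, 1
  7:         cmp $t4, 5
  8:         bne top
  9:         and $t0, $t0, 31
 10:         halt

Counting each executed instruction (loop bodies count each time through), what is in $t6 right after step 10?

18

li $t0, 2 → $t0=2
li $t6, 4 → $t6=4
li $t4, 9 → $t4=9
and $t0, $t0, $t6 → $t0=2&4=0
add $t6, $t6, 7 → $t6=4+7=11
sub $t4, $t4, 1 → $t4=9-1=8
cmp $t4, 5  (cmp 8,5)
bne top: taken
and $t0, $t0, $t6 → $t0=0&11=0
add $t6, $t6, 7 → $t6=11+7=18
After step 10: $t6 = 18.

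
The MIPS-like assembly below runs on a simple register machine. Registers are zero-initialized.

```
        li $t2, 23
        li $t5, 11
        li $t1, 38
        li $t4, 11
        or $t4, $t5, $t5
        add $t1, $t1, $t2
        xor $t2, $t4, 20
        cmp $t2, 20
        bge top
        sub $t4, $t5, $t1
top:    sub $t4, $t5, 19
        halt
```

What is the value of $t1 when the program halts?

li $t2, 23 → $t2=23
li $t5, 11 → $t5=11
li $t1, 38 → $t1=38
li $t4, 11 → $t4=11
or $t4, $t5, $t5 → $t4=11|11=11
add $t1, $t1, $t2 → $t1=38+23=61
xor $t2, $t4, 20 → $t2=11^20=31
cmp $t2, 20  (cmp 31,20)
bge top: taken
sub $t4, $t5, 19 → $t4=11-19=-8
halt.

61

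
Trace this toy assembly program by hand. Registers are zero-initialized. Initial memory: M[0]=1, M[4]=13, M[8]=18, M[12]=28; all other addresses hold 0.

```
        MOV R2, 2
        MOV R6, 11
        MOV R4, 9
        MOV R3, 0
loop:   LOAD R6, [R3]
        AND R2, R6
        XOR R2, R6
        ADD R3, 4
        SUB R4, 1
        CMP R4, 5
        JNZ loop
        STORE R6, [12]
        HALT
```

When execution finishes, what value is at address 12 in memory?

28

MOV R2, 2 → R2=2
MOV R6, 11 → R6=11
MOV R4, 9 → R4=9
MOV R3, 0 → R3=0
LOAD R6, [R3] → R6=M[0]=1
AND R2, R6 → R2=2&1=0
XOR R2, R6 → R2=0^1=1
ADD R3, 4 → R3=0+4=4
SUB R4, 1 → R4=9-1=8
CMP R4, 5  (cmp 8,5)
JNZ loop: taken
LOAD R6, [R3] → R6=M[4]=13
AND R2, R6 → R2=1&13=1
XOR R2, R6 → R2=1^13=12
ADD R3, 4 → R3=4+4=8
SUB R4, 1 → R4=8-1=7
CMP R4, 5  (cmp 7,5)
JNZ loop: taken
LOAD R6, [R3] → R6=M[8]=18
AND R2, R6 → R2=12&18=0
XOR R2, R6 → R2=0^18=18
ADD R3, 4 → R3=8+4=12
SUB R4, 1 → R4=7-1=6
CMP R4, 5  (cmp 6,5)
JNZ loop: taken
LOAD R6, [R3] → R6=M[12]=28
AND R2, R6 → R2=18&28=16
XOR R2, R6 → R2=16^28=12
ADD R3, 4 → R3=12+4=16
SUB R4, 1 → R4=6-1=5
CMP R4, 5  (cmp 5,5)
JNZ loop: not taken
STORE R6, [12] → M[12]=28
halt.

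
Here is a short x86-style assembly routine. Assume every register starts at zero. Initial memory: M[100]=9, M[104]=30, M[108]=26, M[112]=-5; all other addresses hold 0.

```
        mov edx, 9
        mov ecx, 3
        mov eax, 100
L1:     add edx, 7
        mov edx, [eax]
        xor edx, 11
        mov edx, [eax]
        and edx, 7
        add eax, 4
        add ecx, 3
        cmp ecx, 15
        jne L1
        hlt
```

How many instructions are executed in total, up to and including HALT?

after mov edx, 9: edx=9
after mov ecx, 3: ecx=3
after mov eax, 100: eax=100
after add edx, 7: edx=9+7=16
after mov edx, [eax]: edx=M[100]=9
after xor edx, 11: edx=9^11=2
after mov edx, [eax]: edx=M[100]=9
after and edx, 7: edx=9&7=1
after add eax, 4: eax=100+4=104
after add ecx, 3: ecx=3+3=6
cmp ecx, 15  (cmp 6,15)
jne L1: taken
after add edx, 7: edx=1+7=8
after mov edx, [eax]: edx=M[104]=30
after xor edx, 11: edx=30^11=21
after mov edx, [eax]: edx=M[104]=30
after and edx, 7: edx=30&7=6
after add eax, 4: eax=104+4=108
after add ecx, 3: ecx=6+3=9
cmp ecx, 15  (cmp 9,15)
jne L1: taken
after add edx, 7: edx=6+7=13
after mov edx, [eax]: edx=M[108]=26
after xor edx, 11: edx=26^11=17
after mov edx, [eax]: edx=M[108]=26
after and edx, 7: edx=26&7=2
after add eax, 4: eax=108+4=112
after add ecx, 3: ecx=9+3=12
cmp ecx, 15  (cmp 12,15)
jne L1: taken
after add edx, 7: edx=2+7=9
after mov edx, [eax]: edx=M[112]=-5
after xor edx, 11: edx=(-5)^11=-16
after mov edx, [eax]: edx=M[112]=-5
after and edx, 7: edx=(-5)&7=3
after add eax, 4: eax=112+4=116
after add ecx, 3: ecx=12+3=15
cmp ecx, 15  (cmp 15,15)
jne L1: not taken
halt.
Total executed instructions: 40.

40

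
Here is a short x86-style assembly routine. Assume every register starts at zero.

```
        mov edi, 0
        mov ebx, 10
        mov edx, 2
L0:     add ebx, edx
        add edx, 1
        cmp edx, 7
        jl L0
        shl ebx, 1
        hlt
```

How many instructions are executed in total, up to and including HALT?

25

edi=0
ebx=10
edx=2
ebx=10+2=12
edx=2+1=3
cmp edx, 7  (cmp 3,7)
jl L0: taken
ebx=12+3=15
edx=3+1=4
cmp edx, 7  (cmp 4,7)
jl L0: taken
ebx=15+4=19
edx=4+1=5
cmp edx, 7  (cmp 5,7)
jl L0: taken
ebx=19+5=24
edx=5+1=6
cmp edx, 7  (cmp 6,7)
jl L0: taken
ebx=24+6=30
edx=6+1=7
cmp edx, 7  (cmp 7,7)
jl L0: not taken
ebx=30<<1=60
halt.
Total executed instructions: 25.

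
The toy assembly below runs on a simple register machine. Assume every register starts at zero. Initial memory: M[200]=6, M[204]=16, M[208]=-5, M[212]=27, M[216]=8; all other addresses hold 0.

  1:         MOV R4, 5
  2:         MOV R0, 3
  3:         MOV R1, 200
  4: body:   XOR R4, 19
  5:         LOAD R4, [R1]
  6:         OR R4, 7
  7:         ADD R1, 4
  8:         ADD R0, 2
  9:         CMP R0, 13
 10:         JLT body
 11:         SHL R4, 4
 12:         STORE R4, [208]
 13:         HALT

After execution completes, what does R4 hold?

240

R4=5
R0=3
R1=200
R4=5^19=22
R4=M[200]=6
R4=6|7=7
R1=200+4=204
R0=3+2=5
CMP R0, 13  (cmp 5,13)
JLT body: taken
R4=7^19=20
R4=M[204]=16
R4=16|7=23
R1=204+4=208
R0=5+2=7
CMP R0, 13  (cmp 7,13)
JLT body: taken
R4=23^19=4
R4=M[208]=-5
R4=(-5)|7=-1
R1=208+4=212
R0=7+2=9
CMP R0, 13  (cmp 9,13)
JLT body: taken
R4=(-1)^19=-20
R4=M[212]=27
R4=27|7=31
R1=212+4=216
R0=9+2=11
CMP R0, 13  (cmp 11,13)
JLT body: taken
R4=31^19=12
R4=M[216]=8
R4=8|7=15
R1=216+4=220
R0=11+2=13
CMP R0, 13  (cmp 13,13)
JLT body: not taken
R4=15<<4=240
STORE R4, [208] → M[208]=240
halt.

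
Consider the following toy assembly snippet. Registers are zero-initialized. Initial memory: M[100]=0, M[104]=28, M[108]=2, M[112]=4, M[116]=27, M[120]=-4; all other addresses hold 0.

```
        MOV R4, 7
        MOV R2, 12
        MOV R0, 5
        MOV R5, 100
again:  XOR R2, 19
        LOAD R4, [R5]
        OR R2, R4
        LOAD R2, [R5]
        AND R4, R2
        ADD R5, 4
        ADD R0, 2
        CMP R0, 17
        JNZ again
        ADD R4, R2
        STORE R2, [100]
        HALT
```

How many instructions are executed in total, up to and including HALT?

61

after MOV R4, 7: R4=7
after MOV R2, 12: R2=12
after MOV R0, 5: R0=5
after MOV R5, 100: R5=100
after XOR R2, 19: R2=12^19=31
after LOAD R4, [R5]: R4=M[100]=0
after OR R2, R4: R2=31|0=31
after LOAD R2, [R5]: R2=M[100]=0
after AND R4, R2: R4=0&0=0
after ADD R5, 4: R5=100+4=104
after ADD R0, 2: R0=5+2=7
CMP R0, 17  (cmp 7,17)
JNZ again: taken
after XOR R2, 19: R2=0^19=19
after LOAD R4, [R5]: R4=M[104]=28
after OR R2, R4: R2=19|28=31
after LOAD R2, [R5]: R2=M[104]=28
after AND R4, R2: R4=28&28=28
after ADD R5, 4: R5=104+4=108
after ADD R0, 2: R0=7+2=9
CMP R0, 17  (cmp 9,17)
JNZ again: taken
after XOR R2, 19: R2=28^19=15
after LOAD R4, [R5]: R4=M[108]=2
after OR R2, R4: R2=15|2=15
after LOAD R2, [R5]: R2=M[108]=2
after AND R4, R2: R4=2&2=2
after ADD R5, 4: R5=108+4=112
after ADD R0, 2: R0=9+2=11
CMP R0, 17  (cmp 11,17)
JNZ again: taken
after XOR R2, 19: R2=2^19=17
after LOAD R4, [R5]: R4=M[112]=4
after OR R2, R4: R2=17|4=21
after LOAD R2, [R5]: R2=M[112]=4
after AND R4, R2: R4=4&4=4
after ADD R5, 4: R5=112+4=116
after ADD R0, 2: R0=11+2=13
CMP R0, 17  (cmp 13,17)
JNZ again: taken
after XOR R2, 19: R2=4^19=23
after LOAD R4, [R5]: R4=M[116]=27
after OR R2, R4: R2=23|27=31
after LOAD R2, [R5]: R2=M[116]=27
after AND R4, R2: R4=27&27=27
after ADD R5, 4: R5=116+4=120
after ADD R0, 2: R0=13+2=15
CMP R0, 17  (cmp 15,17)
JNZ again: taken
after XOR R2, 19: R2=27^19=8
after LOAD R4, [R5]: R4=M[120]=-4
after OR R2, R4: R2=8|(-4)=-4
after LOAD R2, [R5]: R2=M[120]=-4
after AND R4, R2: R4=(-4)&(-4)=-4
after ADD R5, 4: R5=120+4=124
after ADD R0, 2: R0=15+2=17
CMP R0, 17  (cmp 17,17)
JNZ again: not taken
after ADD R4, R2: R4=(-4)+(-4)=-8
STORE R2, [100] → M[100]=-4
halt.
Total executed instructions: 61.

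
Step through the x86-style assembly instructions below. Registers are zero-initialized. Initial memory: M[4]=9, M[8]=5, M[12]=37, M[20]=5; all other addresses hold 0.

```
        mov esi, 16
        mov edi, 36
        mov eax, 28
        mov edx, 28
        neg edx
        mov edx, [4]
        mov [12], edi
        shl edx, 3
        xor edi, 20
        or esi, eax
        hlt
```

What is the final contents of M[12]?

after mov esi, 16: esi=16
after mov edi, 36: edi=36
after mov eax, 28: eax=28
after mov edx, 28: edx=28
after neg edx: edx=-(28)=-28
after mov edx, [4]: edx=M[4]=9
mov [12], edi → M[12]=36
after shl edx, 3: edx=9<<3=72
after xor edi, 20: edi=36^20=48
after or esi, eax: esi=16|28=28
halt.

36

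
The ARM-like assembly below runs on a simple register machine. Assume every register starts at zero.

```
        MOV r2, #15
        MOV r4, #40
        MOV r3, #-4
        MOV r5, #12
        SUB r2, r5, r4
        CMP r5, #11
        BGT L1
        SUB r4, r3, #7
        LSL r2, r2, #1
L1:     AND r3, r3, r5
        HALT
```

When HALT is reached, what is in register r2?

-28

MOV r2, #15 → r2=15
MOV r4, #40 → r4=40
MOV r3, #-4 → r3=-4
MOV r5, #12 → r5=12
SUB r2, r5, r4 → r2=12-40=-28
CMP r5, #11  (cmp 12,11)
BGT L1: taken
AND r3, r3, r5 → r3=(-4)&12=12
halt.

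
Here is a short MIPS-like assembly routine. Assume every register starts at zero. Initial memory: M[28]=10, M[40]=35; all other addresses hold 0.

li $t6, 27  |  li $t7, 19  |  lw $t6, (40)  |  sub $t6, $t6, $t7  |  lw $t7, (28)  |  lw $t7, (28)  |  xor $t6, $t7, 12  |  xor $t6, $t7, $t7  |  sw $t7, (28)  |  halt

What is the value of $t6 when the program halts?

after li $t6, 27: $t6=27
after li $t7, 19: $t7=19
after lw $t6, (40): $t6=M[40]=35
after sub $t6, $t6, $t7: $t6=35-19=16
after lw $t7, (28): $t7=M[28]=10
after lw $t7, (28): $t7=M[28]=10
after xor $t6, $t7, 12: $t6=10^12=6
after xor $t6, $t7, $t7: $t6=10^10=0
sw $t7, (28) → M[28]=10
halt.

0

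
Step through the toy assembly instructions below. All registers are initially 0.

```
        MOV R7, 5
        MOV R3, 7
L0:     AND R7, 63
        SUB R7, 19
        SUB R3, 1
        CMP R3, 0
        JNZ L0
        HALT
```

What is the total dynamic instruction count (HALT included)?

MOV R7, 5 → R7=5
MOV R3, 7 → R3=7
AND R7, 63 → R7=5&63=5
SUB R7, 19 → R7=5-19=-14
SUB R3, 1 → R3=7-1=6
CMP R3, 0  (cmp 6,0)
JNZ L0: taken
AND R7, 63 → R7=(-14)&63=50
SUB R7, 19 → R7=50-19=31
SUB R3, 1 → R3=6-1=5
CMP R3, 0  (cmp 5,0)
JNZ L0: taken
AND R7, 63 → R7=31&63=31
SUB R7, 19 → R7=31-19=12
SUB R3, 1 → R3=5-1=4
CMP R3, 0  (cmp 4,0)
JNZ L0: taken
AND R7, 63 → R7=12&63=12
SUB R7, 19 → R7=12-19=-7
SUB R3, 1 → R3=4-1=3
CMP R3, 0  (cmp 3,0)
JNZ L0: taken
AND R7, 63 → R7=(-7)&63=57
SUB R7, 19 → R7=57-19=38
SUB R3, 1 → R3=3-1=2
CMP R3, 0  (cmp 2,0)
JNZ L0: taken
AND R7, 63 → R7=38&63=38
SUB R7, 19 → R7=38-19=19
SUB R3, 1 → R3=2-1=1
CMP R3, 0  (cmp 1,0)
JNZ L0: taken
AND R7, 63 → R7=19&63=19
SUB R7, 19 → R7=19-19=0
SUB R3, 1 → R3=1-1=0
CMP R3, 0  (cmp 0,0)
JNZ L0: not taken
halt.
Total executed instructions: 38.

38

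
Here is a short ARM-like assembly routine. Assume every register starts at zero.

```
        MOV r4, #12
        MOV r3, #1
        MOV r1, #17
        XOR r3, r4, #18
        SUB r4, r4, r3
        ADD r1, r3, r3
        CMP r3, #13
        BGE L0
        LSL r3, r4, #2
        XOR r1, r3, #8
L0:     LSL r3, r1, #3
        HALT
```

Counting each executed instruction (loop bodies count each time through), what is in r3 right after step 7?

30

after MOV r4, #12: r4=12
after MOV r3, #1: r3=1
after MOV r1, #17: r1=17
after XOR r3, r4, #18: r3=12^18=30
after SUB r4, r4, r3: r4=12-30=-18
after ADD r1, r3, r3: r1=30+30=60
CMP r3, #13  (cmp 30,13)
After step 7: r3 = 30.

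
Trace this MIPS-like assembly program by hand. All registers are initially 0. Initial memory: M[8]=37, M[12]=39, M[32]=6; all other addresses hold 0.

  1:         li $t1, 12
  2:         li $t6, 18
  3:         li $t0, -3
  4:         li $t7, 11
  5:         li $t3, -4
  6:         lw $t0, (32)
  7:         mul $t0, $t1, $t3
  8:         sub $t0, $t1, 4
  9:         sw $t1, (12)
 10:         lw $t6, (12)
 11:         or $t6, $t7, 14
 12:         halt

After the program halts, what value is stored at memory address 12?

12

$t1=12
$t6=18
$t0=-3
$t7=11
$t3=-4
$t0=M[32]=6
$t0=12*(-4)=-48
$t0=12-4=8
sw $t1, (12) → M[12]=12
$t6=M[12]=12
$t6=11|14=15
halt.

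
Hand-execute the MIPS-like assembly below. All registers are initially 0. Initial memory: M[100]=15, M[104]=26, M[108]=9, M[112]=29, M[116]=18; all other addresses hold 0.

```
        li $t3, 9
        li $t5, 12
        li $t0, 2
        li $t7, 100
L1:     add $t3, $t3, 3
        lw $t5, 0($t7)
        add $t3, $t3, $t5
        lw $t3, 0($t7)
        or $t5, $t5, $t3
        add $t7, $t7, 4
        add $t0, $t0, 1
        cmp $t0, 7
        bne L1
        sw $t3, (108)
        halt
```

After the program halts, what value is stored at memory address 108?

18

after li $t3, 9: $t3=9
after li $t5, 12: $t5=12
after li $t0, 2: $t0=2
after li $t7, 100: $t7=100
after add $t3, $t3, 3: $t3=9+3=12
after lw $t5, 0($t7): $t5=M[100]=15
after add $t3, $t3, $t5: $t3=12+15=27
after lw $t3, 0($t7): $t3=M[100]=15
after or $t5, $t5, $t3: $t5=15|15=15
after add $t7, $t7, 4: $t7=100+4=104
after add $t0, $t0, 1: $t0=2+1=3
cmp $t0, 7  (cmp 3,7)
bne L1: taken
after add $t3, $t3, 3: $t3=15+3=18
after lw $t5, 0($t7): $t5=M[104]=26
after add $t3, $t3, $t5: $t3=18+26=44
after lw $t3, 0($t7): $t3=M[104]=26
after or $t5, $t5, $t3: $t5=26|26=26
after add $t7, $t7, 4: $t7=104+4=108
after add $t0, $t0, 1: $t0=3+1=4
cmp $t0, 7  (cmp 4,7)
bne L1: taken
after add $t3, $t3, 3: $t3=26+3=29
after lw $t5, 0($t7): $t5=M[108]=9
after add $t3, $t3, $t5: $t3=29+9=38
after lw $t3, 0($t7): $t3=M[108]=9
after or $t5, $t5, $t3: $t5=9|9=9
after add $t7, $t7, 4: $t7=108+4=112
after add $t0, $t0, 1: $t0=4+1=5
cmp $t0, 7  (cmp 5,7)
bne L1: taken
after add $t3, $t3, 3: $t3=9+3=12
after lw $t5, 0($t7): $t5=M[112]=29
after add $t3, $t3, $t5: $t3=12+29=41
after lw $t3, 0($t7): $t3=M[112]=29
after or $t5, $t5, $t3: $t5=29|29=29
after add $t7, $t7, 4: $t7=112+4=116
after add $t0, $t0, 1: $t0=5+1=6
cmp $t0, 7  (cmp 6,7)
bne L1: taken
after add $t3, $t3, 3: $t3=29+3=32
after lw $t5, 0($t7): $t5=M[116]=18
after add $t3, $t3, $t5: $t3=32+18=50
after lw $t3, 0($t7): $t3=M[116]=18
after or $t5, $t5, $t3: $t5=18|18=18
after add $t7, $t7, 4: $t7=116+4=120
after add $t0, $t0, 1: $t0=6+1=7
cmp $t0, 7  (cmp 7,7)
bne L1: not taken
sw $t3, (108) → M[108]=18
halt.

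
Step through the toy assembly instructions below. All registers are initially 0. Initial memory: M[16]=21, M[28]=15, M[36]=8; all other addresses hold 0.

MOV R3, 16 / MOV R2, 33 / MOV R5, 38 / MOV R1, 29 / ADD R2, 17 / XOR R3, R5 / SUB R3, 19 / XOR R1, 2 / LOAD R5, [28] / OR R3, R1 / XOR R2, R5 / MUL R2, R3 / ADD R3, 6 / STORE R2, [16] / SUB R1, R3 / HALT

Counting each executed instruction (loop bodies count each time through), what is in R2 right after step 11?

61

R3=16
R2=33
R5=38
R1=29
R2=33+17=50
R3=16^38=54
R3=54-19=35
R1=29^2=31
R5=M[28]=15
R3=35|31=63
R2=50^15=61
After step 11: R2 = 61.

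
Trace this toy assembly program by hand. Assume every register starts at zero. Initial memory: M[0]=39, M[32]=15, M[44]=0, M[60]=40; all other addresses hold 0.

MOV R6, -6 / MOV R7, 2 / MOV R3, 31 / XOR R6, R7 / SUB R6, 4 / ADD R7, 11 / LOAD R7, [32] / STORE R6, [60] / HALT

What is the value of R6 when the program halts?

-12

after MOV R6, -6: R6=-6
after MOV R7, 2: R7=2
after MOV R3, 31: R3=31
after XOR R6, R7: R6=(-6)^2=-8
after SUB R6, 4: R6=(-8)-4=-12
after ADD R7, 11: R7=2+11=13
after LOAD R7, [32]: R7=M[32]=15
STORE R6, [60] → M[60]=-12
halt.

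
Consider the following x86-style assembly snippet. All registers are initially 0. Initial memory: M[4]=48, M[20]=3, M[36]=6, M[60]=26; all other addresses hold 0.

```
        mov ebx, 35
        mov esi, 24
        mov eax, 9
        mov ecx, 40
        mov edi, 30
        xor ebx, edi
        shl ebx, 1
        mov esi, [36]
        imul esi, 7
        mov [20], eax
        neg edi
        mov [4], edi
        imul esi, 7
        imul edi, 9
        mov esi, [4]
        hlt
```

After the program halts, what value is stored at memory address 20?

mov ebx, 35 → ebx=35
mov esi, 24 → esi=24
mov eax, 9 → eax=9
mov ecx, 40 → ecx=40
mov edi, 30 → edi=30
xor ebx, edi → ebx=35^30=61
shl ebx, 1 → ebx=61<<1=122
mov esi, [36] → esi=M[36]=6
imul esi, 7 → esi=6*7=42
mov [20], eax → M[20]=9
neg edi → edi=-(30)=-30
mov [4], edi → M[4]=-30
imul esi, 7 → esi=42*7=294
imul edi, 9 → edi=(-30)*9=-270
mov esi, [4] → esi=M[4]=-30
halt.

9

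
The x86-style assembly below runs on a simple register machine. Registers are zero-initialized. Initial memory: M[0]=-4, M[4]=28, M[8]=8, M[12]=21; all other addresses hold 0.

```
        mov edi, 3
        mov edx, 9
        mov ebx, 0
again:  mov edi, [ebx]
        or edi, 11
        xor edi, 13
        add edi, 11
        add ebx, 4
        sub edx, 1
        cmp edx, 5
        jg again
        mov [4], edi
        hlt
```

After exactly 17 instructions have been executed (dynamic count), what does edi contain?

after mov edi, 3: edi=3
after mov edx, 9: edx=9
after mov ebx, 0: ebx=0
after mov edi, [ebx]: edi=M[0]=-4
after or edi, 11: edi=(-4)|11=-1
after xor edi, 13: edi=(-1)^13=-14
after add edi, 11: edi=(-14)+11=-3
after add ebx, 4: ebx=0+4=4
after sub edx, 1: edx=9-1=8
cmp edx, 5  (cmp 8,5)
jg again: taken
after mov edi, [ebx]: edi=M[4]=28
after or edi, 11: edi=28|11=31
after xor edi, 13: edi=31^13=18
after add edi, 11: edi=18+11=29
after add ebx, 4: ebx=4+4=8
after sub edx, 1: edx=8-1=7
After step 17: edi = 29.

29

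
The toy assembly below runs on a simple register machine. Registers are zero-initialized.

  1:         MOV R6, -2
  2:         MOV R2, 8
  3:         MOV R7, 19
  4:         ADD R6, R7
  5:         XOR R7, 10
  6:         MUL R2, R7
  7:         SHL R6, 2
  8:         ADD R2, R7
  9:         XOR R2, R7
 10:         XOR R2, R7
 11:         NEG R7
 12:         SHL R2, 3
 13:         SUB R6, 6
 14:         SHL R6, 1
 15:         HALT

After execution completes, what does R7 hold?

-25

after MOV R6, -2: R6=-2
after MOV R2, 8: R2=8
after MOV R7, 19: R7=19
after ADD R6, R7: R6=(-2)+19=17
after XOR R7, 10: R7=19^10=25
after MUL R2, R7: R2=8*25=200
after SHL R6, 2: R6=17<<2=68
after ADD R2, R7: R2=200+25=225
after XOR R2, R7: R2=225^25=248
after XOR R2, R7: R2=248^25=225
after NEG R7: R7=-(25)=-25
after SHL R2, 3: R2=225<<3=1800
after SUB R6, 6: R6=68-6=62
after SHL R6, 1: R6=62<<1=124
halt.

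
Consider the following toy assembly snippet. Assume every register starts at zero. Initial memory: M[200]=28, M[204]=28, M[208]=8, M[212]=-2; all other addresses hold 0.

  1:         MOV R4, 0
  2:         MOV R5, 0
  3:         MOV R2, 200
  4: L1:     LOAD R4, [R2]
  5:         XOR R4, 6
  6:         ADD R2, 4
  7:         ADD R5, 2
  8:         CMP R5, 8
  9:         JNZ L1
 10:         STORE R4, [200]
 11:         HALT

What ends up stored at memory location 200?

-8

MOV R4, 0 → R4=0
MOV R5, 0 → R5=0
MOV R2, 200 → R2=200
LOAD R4, [R2] → R4=M[200]=28
XOR R4, 6 → R4=28^6=26
ADD R2, 4 → R2=200+4=204
ADD R5, 2 → R5=0+2=2
CMP R5, 8  (cmp 2,8)
JNZ L1: taken
LOAD R4, [R2] → R4=M[204]=28
XOR R4, 6 → R4=28^6=26
ADD R2, 4 → R2=204+4=208
ADD R5, 2 → R5=2+2=4
CMP R5, 8  (cmp 4,8)
JNZ L1: taken
LOAD R4, [R2] → R4=M[208]=8
XOR R4, 6 → R4=8^6=14
ADD R2, 4 → R2=208+4=212
ADD R5, 2 → R5=4+2=6
CMP R5, 8  (cmp 6,8)
JNZ L1: taken
LOAD R4, [R2] → R4=M[212]=-2
XOR R4, 6 → R4=(-2)^6=-8
ADD R2, 4 → R2=212+4=216
ADD R5, 2 → R5=6+2=8
CMP R5, 8  (cmp 8,8)
JNZ L1: not taken
STORE R4, [200] → M[200]=-8
halt.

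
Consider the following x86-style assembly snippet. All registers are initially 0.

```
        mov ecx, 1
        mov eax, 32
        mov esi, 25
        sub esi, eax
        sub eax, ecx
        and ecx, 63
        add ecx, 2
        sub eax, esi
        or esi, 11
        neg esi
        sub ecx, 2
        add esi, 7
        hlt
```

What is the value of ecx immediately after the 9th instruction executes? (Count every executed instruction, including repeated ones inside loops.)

ecx=1
eax=32
esi=25
esi=25-32=-7
eax=32-1=31
ecx=1&63=1
ecx=1+2=3
eax=31-(-7)=38
esi=(-7)|11=-5
After step 9: ecx = 3.

3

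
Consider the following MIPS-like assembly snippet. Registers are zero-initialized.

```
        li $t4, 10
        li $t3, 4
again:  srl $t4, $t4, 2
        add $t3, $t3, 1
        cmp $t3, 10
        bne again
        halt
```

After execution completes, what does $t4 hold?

0

li $t4, 10 → $t4=10
li $t3, 4 → $t3=4
srl $t4, $t4, 2 → $t4=10>>2=2
add $t3, $t3, 1 → $t3=4+1=5
cmp $t3, 10  (cmp 5,10)
bne again: taken
srl $t4, $t4, 2 → $t4=2>>2=0
add $t3, $t3, 1 → $t3=5+1=6
cmp $t3, 10  (cmp 6,10)
bne again: taken
srl $t4, $t4, 2 → $t4=0>>2=0
add $t3, $t3, 1 → $t3=6+1=7
cmp $t3, 10  (cmp 7,10)
bne again: taken
srl $t4, $t4, 2 → $t4=0>>2=0
add $t3, $t3, 1 → $t3=7+1=8
cmp $t3, 10  (cmp 8,10)
bne again: taken
srl $t4, $t4, 2 → $t4=0>>2=0
add $t3, $t3, 1 → $t3=8+1=9
cmp $t3, 10  (cmp 9,10)
bne again: taken
srl $t4, $t4, 2 → $t4=0>>2=0
add $t3, $t3, 1 → $t3=9+1=10
cmp $t3, 10  (cmp 10,10)
bne again: not taken
halt.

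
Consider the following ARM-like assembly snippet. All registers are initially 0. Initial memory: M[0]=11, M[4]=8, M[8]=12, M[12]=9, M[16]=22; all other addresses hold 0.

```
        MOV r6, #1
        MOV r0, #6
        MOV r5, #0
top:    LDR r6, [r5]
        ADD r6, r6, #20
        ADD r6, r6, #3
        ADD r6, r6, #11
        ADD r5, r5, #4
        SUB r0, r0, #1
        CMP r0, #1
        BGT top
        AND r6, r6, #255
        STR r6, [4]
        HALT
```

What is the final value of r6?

56

r6=1
r0=6
r5=0
r6=M[0]=11
r6=11+20=31
r6=31+3=34
r6=34+11=45
r5=0+4=4
r0=6-1=5
CMP r0, #1  (cmp 5,1)
BGT top: taken
r6=M[4]=8
r6=8+20=28
r6=28+3=31
r6=31+11=42
r5=4+4=8
r0=5-1=4
CMP r0, #1  (cmp 4,1)
BGT top: taken
r6=M[8]=12
r6=12+20=32
r6=32+3=35
r6=35+11=46
r5=8+4=12
r0=4-1=3
CMP r0, #1  (cmp 3,1)
BGT top: taken
r6=M[12]=9
r6=9+20=29
r6=29+3=32
r6=32+11=43
r5=12+4=16
r0=3-1=2
CMP r0, #1  (cmp 2,1)
BGT top: taken
r6=M[16]=22
r6=22+20=42
r6=42+3=45
r6=45+11=56
r5=16+4=20
r0=2-1=1
CMP r0, #1  (cmp 1,1)
BGT top: not taken
r6=56&255=56
STR r6, [4] → M[4]=56
halt.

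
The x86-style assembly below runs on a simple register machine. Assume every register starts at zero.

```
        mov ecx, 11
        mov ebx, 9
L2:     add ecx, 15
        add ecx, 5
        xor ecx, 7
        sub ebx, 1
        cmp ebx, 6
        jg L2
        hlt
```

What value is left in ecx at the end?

after mov ecx, 11: ecx=11
after mov ebx, 9: ebx=9
after add ecx, 15: ecx=11+15=26
after add ecx, 5: ecx=26+5=31
after xor ecx, 7: ecx=31^7=24
after sub ebx, 1: ebx=9-1=8
cmp ebx, 6  (cmp 8,6)
jg L2: taken
after add ecx, 15: ecx=24+15=39
after add ecx, 5: ecx=39+5=44
after xor ecx, 7: ecx=44^7=43
after sub ebx, 1: ebx=8-1=7
cmp ebx, 6  (cmp 7,6)
jg L2: taken
after add ecx, 15: ecx=43+15=58
after add ecx, 5: ecx=58+5=63
after xor ecx, 7: ecx=63^7=56
after sub ebx, 1: ebx=7-1=6
cmp ebx, 6  (cmp 6,6)
jg L2: not taken
halt.

56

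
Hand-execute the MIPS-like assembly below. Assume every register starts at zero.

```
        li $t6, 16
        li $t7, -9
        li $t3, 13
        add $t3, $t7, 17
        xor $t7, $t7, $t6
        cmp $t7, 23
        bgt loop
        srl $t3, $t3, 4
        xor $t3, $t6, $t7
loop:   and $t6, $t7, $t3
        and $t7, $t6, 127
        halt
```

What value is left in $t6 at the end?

-25

after li $t6, 16: $t6=16
after li $t7, -9: $t7=-9
after li $t3, 13: $t3=13
after add $t3, $t7, 17: $t3=(-9)+17=8
after xor $t7, $t7, $t6: $t7=(-9)^16=-25
cmp $t7, 23  (cmp -25,23)
bgt loop: not taken
after srl $t3, $t3, 4: $t3=8>>4=0
after xor $t3, $t6, $t7: $t3=16^(-25)=-9
after and $t6, $t7, $t3: $t6=(-25)&(-9)=-25
after and $t7, $t6, 127: $t7=(-25)&127=103
halt.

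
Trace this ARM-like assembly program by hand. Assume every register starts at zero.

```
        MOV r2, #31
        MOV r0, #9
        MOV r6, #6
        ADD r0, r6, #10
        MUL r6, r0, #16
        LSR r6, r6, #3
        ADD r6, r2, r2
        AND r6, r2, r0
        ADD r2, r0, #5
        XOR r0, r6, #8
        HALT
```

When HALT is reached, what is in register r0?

r2=31
r0=9
r6=6
r0=6+10=16
r6=16*16=256
r6=256>>3=32
r6=31+31=62
r6=31&16=16
r2=16+5=21
r0=16^8=24
halt.

24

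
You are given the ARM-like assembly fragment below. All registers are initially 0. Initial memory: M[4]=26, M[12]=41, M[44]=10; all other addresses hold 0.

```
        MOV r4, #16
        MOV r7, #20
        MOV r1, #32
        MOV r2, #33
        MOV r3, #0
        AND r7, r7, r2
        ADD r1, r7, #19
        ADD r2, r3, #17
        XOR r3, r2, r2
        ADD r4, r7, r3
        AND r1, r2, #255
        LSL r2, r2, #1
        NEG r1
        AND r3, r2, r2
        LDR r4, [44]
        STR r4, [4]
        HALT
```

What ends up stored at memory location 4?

after MOV r4, #16: r4=16
after MOV r7, #20: r7=20
after MOV r1, #32: r1=32
after MOV r2, #33: r2=33
after MOV r3, #0: r3=0
after AND r7, r7, r2: r7=20&33=0
after ADD r1, r7, #19: r1=0+19=19
after ADD r2, r3, #17: r2=0+17=17
after XOR r3, r2, r2: r3=17^17=0
after ADD r4, r7, r3: r4=0+0=0
after AND r1, r2, #255: r1=17&255=17
after LSL r2, r2, #1: r2=17<<1=34
after NEG r1: r1=-(17)=-17
after AND r3, r2, r2: r3=34&34=34
after LDR r4, [44]: r4=M[44]=10
STR r4, [4] → M[4]=10
halt.

10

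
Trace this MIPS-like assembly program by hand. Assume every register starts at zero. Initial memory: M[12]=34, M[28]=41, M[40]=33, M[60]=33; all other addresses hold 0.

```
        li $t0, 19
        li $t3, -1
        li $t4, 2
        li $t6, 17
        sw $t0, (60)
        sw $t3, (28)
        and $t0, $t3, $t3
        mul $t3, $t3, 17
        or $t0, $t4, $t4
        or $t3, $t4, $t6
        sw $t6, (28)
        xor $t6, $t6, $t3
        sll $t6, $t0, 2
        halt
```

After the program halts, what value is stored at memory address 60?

19

$t0=19
$t3=-1
$t4=2
$t6=17
sw $t0, (60) → M[60]=19
sw $t3, (28) → M[28]=-1
$t0=(-1)&(-1)=-1
$t3=(-1)*17=-17
$t0=2|2=2
$t3=2|17=19
sw $t6, (28) → M[28]=17
$t6=17^19=2
$t6=2<<2=8
halt.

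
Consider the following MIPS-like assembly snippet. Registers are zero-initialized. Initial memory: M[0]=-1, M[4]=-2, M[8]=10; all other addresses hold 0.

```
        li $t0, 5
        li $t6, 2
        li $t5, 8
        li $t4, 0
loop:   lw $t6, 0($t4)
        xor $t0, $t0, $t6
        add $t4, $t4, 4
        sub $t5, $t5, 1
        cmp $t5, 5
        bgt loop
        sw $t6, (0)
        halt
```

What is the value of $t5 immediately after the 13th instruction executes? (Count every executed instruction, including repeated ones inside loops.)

$t0=5
$t6=2
$t5=8
$t4=0
$t6=M[0]=-1
$t0=5^(-1)=-6
$t4=0+4=4
$t5=8-1=7
cmp $t5, 5  (cmp 7,5)
bgt loop: taken
$t6=M[4]=-2
$t0=(-6)^(-2)=4
$t4=4+4=8
After step 13: $t5 = 7.

7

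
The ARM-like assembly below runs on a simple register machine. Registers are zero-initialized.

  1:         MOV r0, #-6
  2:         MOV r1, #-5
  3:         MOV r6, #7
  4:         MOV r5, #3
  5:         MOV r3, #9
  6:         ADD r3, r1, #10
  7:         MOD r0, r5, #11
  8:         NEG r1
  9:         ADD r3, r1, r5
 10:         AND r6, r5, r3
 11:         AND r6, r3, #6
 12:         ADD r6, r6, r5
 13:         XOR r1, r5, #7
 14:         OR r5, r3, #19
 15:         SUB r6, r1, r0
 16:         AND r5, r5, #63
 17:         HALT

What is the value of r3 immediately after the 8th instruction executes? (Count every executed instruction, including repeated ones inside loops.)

5

r0=-6
r1=-5
r6=7
r5=3
r3=9
r3=(-5)+10=5
r0=3%11=3
r1=-(-5)=5
After step 8: r3 = 5.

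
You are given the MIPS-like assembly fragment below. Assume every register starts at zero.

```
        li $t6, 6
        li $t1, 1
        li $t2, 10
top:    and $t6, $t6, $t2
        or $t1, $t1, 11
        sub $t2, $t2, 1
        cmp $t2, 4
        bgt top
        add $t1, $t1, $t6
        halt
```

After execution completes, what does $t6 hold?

0

li $t6, 6 → $t6=6
li $t1, 1 → $t1=1
li $t2, 10 → $t2=10
and $t6, $t6, $t2 → $t6=6&10=2
or $t1, $t1, 11 → $t1=1|11=11
sub $t2, $t2, 1 → $t2=10-1=9
cmp $t2, 4  (cmp 9,4)
bgt top: taken
and $t6, $t6, $t2 → $t6=2&9=0
or $t1, $t1, 11 → $t1=11|11=11
sub $t2, $t2, 1 → $t2=9-1=8
cmp $t2, 4  (cmp 8,4)
bgt top: taken
and $t6, $t6, $t2 → $t6=0&8=0
or $t1, $t1, 11 → $t1=11|11=11
sub $t2, $t2, 1 → $t2=8-1=7
cmp $t2, 4  (cmp 7,4)
bgt top: taken
and $t6, $t6, $t2 → $t6=0&7=0
or $t1, $t1, 11 → $t1=11|11=11
sub $t2, $t2, 1 → $t2=7-1=6
cmp $t2, 4  (cmp 6,4)
bgt top: taken
and $t6, $t6, $t2 → $t6=0&6=0
or $t1, $t1, 11 → $t1=11|11=11
sub $t2, $t2, 1 → $t2=6-1=5
cmp $t2, 4  (cmp 5,4)
bgt top: taken
and $t6, $t6, $t2 → $t6=0&5=0
or $t1, $t1, 11 → $t1=11|11=11
sub $t2, $t2, 1 → $t2=5-1=4
cmp $t2, 4  (cmp 4,4)
bgt top: not taken
add $t1, $t1, $t6 → $t1=11+0=11
halt.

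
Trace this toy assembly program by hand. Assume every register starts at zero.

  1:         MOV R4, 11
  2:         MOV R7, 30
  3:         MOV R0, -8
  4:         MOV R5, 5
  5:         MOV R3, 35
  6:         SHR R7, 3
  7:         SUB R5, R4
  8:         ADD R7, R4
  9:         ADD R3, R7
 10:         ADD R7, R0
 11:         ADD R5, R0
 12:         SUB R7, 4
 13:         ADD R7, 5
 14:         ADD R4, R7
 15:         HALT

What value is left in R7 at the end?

MOV R4, 11 → R4=11
MOV R7, 30 → R7=30
MOV R0, -8 → R0=-8
MOV R5, 5 → R5=5
MOV R3, 35 → R3=35
SHR R7, 3 → R7=30>>3=3
SUB R5, R4 → R5=5-11=-6
ADD R7, R4 → R7=3+11=14
ADD R3, R7 → R3=35+14=49
ADD R7, R0 → R7=14+(-8)=6
ADD R5, R0 → R5=(-6)+(-8)=-14
SUB R7, 4 → R7=6-4=2
ADD R7, 5 → R7=2+5=7
ADD R4, R7 → R4=11+7=18
halt.

7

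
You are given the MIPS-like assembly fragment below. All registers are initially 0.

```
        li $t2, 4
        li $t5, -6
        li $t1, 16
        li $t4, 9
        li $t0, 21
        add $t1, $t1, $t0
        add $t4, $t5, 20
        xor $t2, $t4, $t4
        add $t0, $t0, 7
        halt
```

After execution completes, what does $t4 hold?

$t2=4
$t5=-6
$t1=16
$t4=9
$t0=21
$t1=16+21=37
$t4=(-6)+20=14
$t2=14^14=0
$t0=21+7=28
halt.

14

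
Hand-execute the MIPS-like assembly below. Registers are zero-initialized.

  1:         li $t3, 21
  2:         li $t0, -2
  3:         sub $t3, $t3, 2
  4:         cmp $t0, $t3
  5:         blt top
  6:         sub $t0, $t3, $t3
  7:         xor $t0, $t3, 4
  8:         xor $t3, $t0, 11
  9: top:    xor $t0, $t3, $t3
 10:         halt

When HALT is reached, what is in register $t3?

li $t3, 21 → $t3=21
li $t0, -2 → $t0=-2
sub $t3, $t3, 2 → $t3=21-2=19
cmp $t0, $t3  (cmp -2,19)
blt top: taken
xor $t0, $t3, $t3 → $t0=19^19=0
halt.

19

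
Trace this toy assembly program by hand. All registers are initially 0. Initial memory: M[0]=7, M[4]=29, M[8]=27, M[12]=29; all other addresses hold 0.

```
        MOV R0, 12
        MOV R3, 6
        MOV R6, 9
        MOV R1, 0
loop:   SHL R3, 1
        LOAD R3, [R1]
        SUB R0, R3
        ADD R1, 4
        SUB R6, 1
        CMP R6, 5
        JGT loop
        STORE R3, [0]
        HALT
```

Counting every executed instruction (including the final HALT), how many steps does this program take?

34

MOV R0, 12 → R0=12
MOV R3, 6 → R3=6
MOV R6, 9 → R6=9
MOV R1, 0 → R1=0
SHL R3, 1 → R3=6<<1=12
LOAD R3, [R1] → R3=M[0]=7
SUB R0, R3 → R0=12-7=5
ADD R1, 4 → R1=0+4=4
SUB R6, 1 → R6=9-1=8
CMP R6, 5  (cmp 8,5)
JGT loop: taken
SHL R3, 1 → R3=7<<1=14
LOAD R3, [R1] → R3=M[4]=29
SUB R0, R3 → R0=5-29=-24
ADD R1, 4 → R1=4+4=8
SUB R6, 1 → R6=8-1=7
CMP R6, 5  (cmp 7,5)
JGT loop: taken
SHL R3, 1 → R3=29<<1=58
LOAD R3, [R1] → R3=M[8]=27
SUB R0, R3 → R0=(-24)-27=-51
ADD R1, 4 → R1=8+4=12
SUB R6, 1 → R6=7-1=6
CMP R6, 5  (cmp 6,5)
JGT loop: taken
SHL R3, 1 → R3=27<<1=54
LOAD R3, [R1] → R3=M[12]=29
SUB R0, R3 → R0=(-51)-29=-80
ADD R1, 4 → R1=12+4=16
SUB R6, 1 → R6=6-1=5
CMP R6, 5  (cmp 5,5)
JGT loop: not taken
STORE R3, [0] → M[0]=29
halt.
Total executed instructions: 34.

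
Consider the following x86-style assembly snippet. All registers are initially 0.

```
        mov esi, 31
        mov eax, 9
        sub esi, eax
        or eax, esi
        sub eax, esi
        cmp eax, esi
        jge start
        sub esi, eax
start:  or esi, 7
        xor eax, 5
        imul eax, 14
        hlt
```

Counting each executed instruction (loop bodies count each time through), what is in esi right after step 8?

mov esi, 31 → esi=31
mov eax, 9 → eax=9
sub esi, eax → esi=31-9=22
or eax, esi → eax=9|22=31
sub eax, esi → eax=31-22=9
cmp eax, esi  (cmp 9,22)
jge start: not taken
sub esi, eax → esi=22-9=13
After step 8: esi = 13.

13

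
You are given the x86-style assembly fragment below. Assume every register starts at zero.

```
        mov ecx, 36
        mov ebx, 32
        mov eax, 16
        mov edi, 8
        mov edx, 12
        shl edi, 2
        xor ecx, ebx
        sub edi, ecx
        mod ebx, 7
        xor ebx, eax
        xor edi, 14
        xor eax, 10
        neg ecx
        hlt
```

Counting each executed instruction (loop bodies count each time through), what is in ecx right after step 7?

ecx=36
ebx=32
eax=16
edi=8
edx=12
edi=8<<2=32
ecx=36^32=4
After step 7: ecx = 4.

4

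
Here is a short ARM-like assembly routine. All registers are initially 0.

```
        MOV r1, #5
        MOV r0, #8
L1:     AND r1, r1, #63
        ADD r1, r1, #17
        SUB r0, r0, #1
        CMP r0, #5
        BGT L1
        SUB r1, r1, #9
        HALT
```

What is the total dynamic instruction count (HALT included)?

19

MOV r1, #5 → r1=5
MOV r0, #8 → r0=8
AND r1, r1, #63 → r1=5&63=5
ADD r1, r1, #17 → r1=5+17=22
SUB r0, r0, #1 → r0=8-1=7
CMP r0, #5  (cmp 7,5)
BGT L1: taken
AND r1, r1, #63 → r1=22&63=22
ADD r1, r1, #17 → r1=22+17=39
SUB r0, r0, #1 → r0=7-1=6
CMP r0, #5  (cmp 6,5)
BGT L1: taken
AND r1, r1, #63 → r1=39&63=39
ADD r1, r1, #17 → r1=39+17=56
SUB r0, r0, #1 → r0=6-1=5
CMP r0, #5  (cmp 5,5)
BGT L1: not taken
SUB r1, r1, #9 → r1=56-9=47
halt.
Total executed instructions: 19.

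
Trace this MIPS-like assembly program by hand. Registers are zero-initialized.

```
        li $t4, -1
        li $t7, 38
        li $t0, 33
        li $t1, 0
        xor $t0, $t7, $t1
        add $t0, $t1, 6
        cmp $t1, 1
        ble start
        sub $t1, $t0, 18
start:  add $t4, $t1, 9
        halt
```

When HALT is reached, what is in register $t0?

6

$t4=-1
$t7=38
$t0=33
$t1=0
$t0=38^0=38
$t0=0+6=6
cmp $t1, 1  (cmp 0,1)
ble start: taken
$t4=0+9=9
halt.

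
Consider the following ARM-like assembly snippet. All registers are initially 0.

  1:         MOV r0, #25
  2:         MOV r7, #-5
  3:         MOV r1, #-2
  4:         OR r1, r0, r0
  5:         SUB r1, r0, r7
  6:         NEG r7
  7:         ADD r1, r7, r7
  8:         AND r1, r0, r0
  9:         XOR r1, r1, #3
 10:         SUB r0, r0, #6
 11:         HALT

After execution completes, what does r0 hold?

19

MOV r0, #25 → r0=25
MOV r7, #-5 → r7=-5
MOV r1, #-2 → r1=-2
OR r1, r0, r0 → r1=25|25=25
SUB r1, r0, r7 → r1=25-(-5)=30
NEG r7 → r7=-(-5)=5
ADD r1, r7, r7 → r1=5+5=10
AND r1, r0, r0 → r1=25&25=25
XOR r1, r1, #3 → r1=25^3=26
SUB r0, r0, #6 → r0=25-6=19
halt.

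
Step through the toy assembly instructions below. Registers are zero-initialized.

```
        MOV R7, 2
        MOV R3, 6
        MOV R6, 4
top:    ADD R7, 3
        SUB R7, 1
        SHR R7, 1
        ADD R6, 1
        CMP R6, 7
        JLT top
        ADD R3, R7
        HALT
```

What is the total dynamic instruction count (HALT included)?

23

after MOV R7, 2: R7=2
after MOV R3, 6: R3=6
after MOV R6, 4: R6=4
after ADD R7, 3: R7=2+3=5
after SUB R7, 1: R7=5-1=4
after SHR R7, 1: R7=4>>1=2
after ADD R6, 1: R6=4+1=5
CMP R6, 7  (cmp 5,7)
JLT top: taken
after ADD R7, 3: R7=2+3=5
after SUB R7, 1: R7=5-1=4
after SHR R7, 1: R7=4>>1=2
after ADD R6, 1: R6=5+1=6
CMP R6, 7  (cmp 6,7)
JLT top: taken
after ADD R7, 3: R7=2+3=5
after SUB R7, 1: R7=5-1=4
after SHR R7, 1: R7=4>>1=2
after ADD R6, 1: R6=6+1=7
CMP R6, 7  (cmp 7,7)
JLT top: not taken
after ADD R3, R7: R3=6+2=8
halt.
Total executed instructions: 23.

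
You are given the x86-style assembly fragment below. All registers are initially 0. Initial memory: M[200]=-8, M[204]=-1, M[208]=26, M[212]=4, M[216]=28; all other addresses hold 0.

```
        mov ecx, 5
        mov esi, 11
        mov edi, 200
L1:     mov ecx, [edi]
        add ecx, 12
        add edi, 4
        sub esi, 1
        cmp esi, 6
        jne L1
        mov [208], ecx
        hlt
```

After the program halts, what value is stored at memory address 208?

ecx=5
esi=11
edi=200
ecx=M[200]=-8
ecx=(-8)+12=4
edi=200+4=204
esi=11-1=10
cmp esi, 6  (cmp 10,6)
jne L1: taken
ecx=M[204]=-1
ecx=(-1)+12=11
edi=204+4=208
esi=10-1=9
cmp esi, 6  (cmp 9,6)
jne L1: taken
ecx=M[208]=26
ecx=26+12=38
edi=208+4=212
esi=9-1=8
cmp esi, 6  (cmp 8,6)
jne L1: taken
ecx=M[212]=4
ecx=4+12=16
edi=212+4=216
esi=8-1=7
cmp esi, 6  (cmp 7,6)
jne L1: taken
ecx=M[216]=28
ecx=28+12=40
edi=216+4=220
esi=7-1=6
cmp esi, 6  (cmp 6,6)
jne L1: not taken
mov [208], ecx → M[208]=40
halt.

40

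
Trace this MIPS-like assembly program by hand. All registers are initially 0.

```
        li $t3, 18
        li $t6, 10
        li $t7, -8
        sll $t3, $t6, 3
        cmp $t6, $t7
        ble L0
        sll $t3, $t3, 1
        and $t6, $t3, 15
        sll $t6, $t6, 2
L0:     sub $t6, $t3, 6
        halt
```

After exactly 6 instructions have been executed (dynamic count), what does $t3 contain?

80

$t3=18
$t6=10
$t7=-8
$t3=10<<3=80
cmp $t6, $t7  (cmp 10,-8)
ble L0: not taken
After step 6: $t3 = 80.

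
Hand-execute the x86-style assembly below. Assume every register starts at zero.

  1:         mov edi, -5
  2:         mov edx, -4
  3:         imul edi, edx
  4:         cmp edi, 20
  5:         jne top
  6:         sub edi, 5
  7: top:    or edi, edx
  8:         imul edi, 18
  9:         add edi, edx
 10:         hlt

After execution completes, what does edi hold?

edi=-5
edx=-4
edi=(-5)*(-4)=20
cmp edi, 20  (cmp 20,20)
jne top: not taken
edi=20-5=15
edi=15|(-4)=-1
edi=(-1)*18=-18
edi=(-18)+(-4)=-22
halt.

-22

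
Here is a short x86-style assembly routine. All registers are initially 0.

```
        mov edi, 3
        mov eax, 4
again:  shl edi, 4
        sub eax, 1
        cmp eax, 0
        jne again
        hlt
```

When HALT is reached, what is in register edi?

196608

mov edi, 3 → edi=3
mov eax, 4 → eax=4
shl edi, 4 → edi=3<<4=48
sub eax, 1 → eax=4-1=3
cmp eax, 0  (cmp 3,0)
jne again: taken
shl edi, 4 → edi=48<<4=768
sub eax, 1 → eax=3-1=2
cmp eax, 0  (cmp 2,0)
jne again: taken
shl edi, 4 → edi=768<<4=12288
sub eax, 1 → eax=2-1=1
cmp eax, 0  (cmp 1,0)
jne again: taken
shl edi, 4 → edi=12288<<4=196608
sub eax, 1 → eax=1-1=0
cmp eax, 0  (cmp 0,0)
jne again: not taken
halt.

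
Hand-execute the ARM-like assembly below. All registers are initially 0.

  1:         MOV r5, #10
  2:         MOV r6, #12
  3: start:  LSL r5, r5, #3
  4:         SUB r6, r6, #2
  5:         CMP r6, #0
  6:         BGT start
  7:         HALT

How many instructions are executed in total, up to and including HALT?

27

MOV r5, #10 → r5=10
MOV r6, #12 → r6=12
LSL r5, r5, #3 → r5=10<<3=80
SUB r6, r6, #2 → r6=12-2=10
CMP r6, #0  (cmp 10,0)
BGT start: taken
LSL r5, r5, #3 → r5=80<<3=640
SUB r6, r6, #2 → r6=10-2=8
CMP r6, #0  (cmp 8,0)
BGT start: taken
LSL r5, r5, #3 → r5=640<<3=5120
SUB r6, r6, #2 → r6=8-2=6
CMP r6, #0  (cmp 6,0)
BGT start: taken
LSL r5, r5, #3 → r5=5120<<3=40960
SUB r6, r6, #2 → r6=6-2=4
CMP r6, #0  (cmp 4,0)
BGT start: taken
LSL r5, r5, #3 → r5=40960<<3=327680
SUB r6, r6, #2 → r6=4-2=2
CMP r6, #0  (cmp 2,0)
BGT start: taken
LSL r5, r5, #3 → r5=327680<<3=2621440
SUB r6, r6, #2 → r6=2-2=0
CMP r6, #0  (cmp 0,0)
BGT start: not taken
halt.
Total executed instructions: 27.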